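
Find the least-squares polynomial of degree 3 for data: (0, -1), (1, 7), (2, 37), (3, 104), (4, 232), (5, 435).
-131/126 + (3161/756)x + (127/126)x² + (337/108)x³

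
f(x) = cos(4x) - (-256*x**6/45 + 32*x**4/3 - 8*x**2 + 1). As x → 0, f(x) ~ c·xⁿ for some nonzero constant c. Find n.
8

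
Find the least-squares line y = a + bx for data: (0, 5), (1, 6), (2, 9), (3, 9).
a = 5, b = 3/2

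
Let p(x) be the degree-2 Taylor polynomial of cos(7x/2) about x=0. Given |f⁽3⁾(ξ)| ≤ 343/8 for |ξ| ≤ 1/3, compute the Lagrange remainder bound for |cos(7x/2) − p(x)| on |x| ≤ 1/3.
343/1296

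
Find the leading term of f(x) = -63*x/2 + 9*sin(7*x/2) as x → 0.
-1029*x**3/16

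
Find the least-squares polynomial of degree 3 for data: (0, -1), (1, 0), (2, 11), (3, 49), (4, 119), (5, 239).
-59/63 + (-73/54)x + (-23/252)x² + (215/108)x³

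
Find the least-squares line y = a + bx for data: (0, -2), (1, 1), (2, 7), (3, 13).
a = -29/10, b = 51/10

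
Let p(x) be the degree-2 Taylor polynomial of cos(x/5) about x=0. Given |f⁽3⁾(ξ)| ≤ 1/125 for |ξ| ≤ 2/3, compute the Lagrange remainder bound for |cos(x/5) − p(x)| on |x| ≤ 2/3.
4/10125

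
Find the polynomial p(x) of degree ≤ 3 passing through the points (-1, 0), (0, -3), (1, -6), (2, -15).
-x**3 - 2*x - 3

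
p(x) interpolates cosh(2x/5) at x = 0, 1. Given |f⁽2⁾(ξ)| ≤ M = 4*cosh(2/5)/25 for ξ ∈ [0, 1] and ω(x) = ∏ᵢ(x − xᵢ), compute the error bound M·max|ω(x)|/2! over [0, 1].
cosh(2/5)/50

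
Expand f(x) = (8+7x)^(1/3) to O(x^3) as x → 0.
2 + 7*x/12 - 49*x**2/288 + O(x**3)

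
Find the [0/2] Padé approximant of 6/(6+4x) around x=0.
1/(2*x/3 + 1)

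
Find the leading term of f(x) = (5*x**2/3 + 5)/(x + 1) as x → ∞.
5*x/3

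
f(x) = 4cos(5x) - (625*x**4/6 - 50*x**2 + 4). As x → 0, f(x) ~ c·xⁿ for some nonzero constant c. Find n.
6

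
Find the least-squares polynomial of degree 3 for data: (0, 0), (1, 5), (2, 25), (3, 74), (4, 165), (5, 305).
29/126 + (-323/756)x + (47/18)x² + (209/108)x³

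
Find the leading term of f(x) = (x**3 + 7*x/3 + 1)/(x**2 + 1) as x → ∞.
x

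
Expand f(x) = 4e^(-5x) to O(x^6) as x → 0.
4 - 20*x + 50*x**2 - 250*x**3/3 + 625*x**4/6 - 625*x**5/6 + O(x**6)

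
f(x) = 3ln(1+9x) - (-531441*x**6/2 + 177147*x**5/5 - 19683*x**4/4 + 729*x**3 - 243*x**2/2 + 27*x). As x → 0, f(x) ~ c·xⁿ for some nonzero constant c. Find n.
7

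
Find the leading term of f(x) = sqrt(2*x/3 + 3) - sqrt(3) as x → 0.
sqrt(3)*x/9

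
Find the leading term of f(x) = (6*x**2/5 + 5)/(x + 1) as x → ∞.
6*x/5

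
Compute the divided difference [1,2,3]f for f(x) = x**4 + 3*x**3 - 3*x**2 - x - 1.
40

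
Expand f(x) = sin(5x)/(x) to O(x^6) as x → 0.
5 - 125*x**2/6 + 625*x**4/24 + O(x**6)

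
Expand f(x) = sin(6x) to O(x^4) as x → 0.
6*x - 36*x**3 + O(x**4)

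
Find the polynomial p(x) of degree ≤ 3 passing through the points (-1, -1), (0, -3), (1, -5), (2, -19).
-2*x**3 - 3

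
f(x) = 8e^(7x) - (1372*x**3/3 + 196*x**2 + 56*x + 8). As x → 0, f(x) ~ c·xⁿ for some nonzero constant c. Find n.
4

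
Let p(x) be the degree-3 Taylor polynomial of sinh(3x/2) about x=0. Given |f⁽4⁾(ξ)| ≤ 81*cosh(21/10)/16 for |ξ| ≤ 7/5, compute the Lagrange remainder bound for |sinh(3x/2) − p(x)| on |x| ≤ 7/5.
64827*cosh(21/10)/80000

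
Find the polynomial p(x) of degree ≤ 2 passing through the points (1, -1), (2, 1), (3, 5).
x**2 - x - 1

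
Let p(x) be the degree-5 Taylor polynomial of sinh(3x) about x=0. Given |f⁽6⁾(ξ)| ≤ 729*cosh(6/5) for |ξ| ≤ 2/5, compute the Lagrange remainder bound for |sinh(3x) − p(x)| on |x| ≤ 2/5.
324*cosh(6/5)/78125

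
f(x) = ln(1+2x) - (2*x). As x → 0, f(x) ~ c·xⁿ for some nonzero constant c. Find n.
2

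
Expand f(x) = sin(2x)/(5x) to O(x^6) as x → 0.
2/5 - 4*x**2/15 + 4*x**4/75 + O(x**6)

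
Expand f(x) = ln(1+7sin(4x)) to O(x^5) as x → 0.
28*x - 392*x**2 + 21728*x**3/3 - 454720*x**4/3 + O(x**5)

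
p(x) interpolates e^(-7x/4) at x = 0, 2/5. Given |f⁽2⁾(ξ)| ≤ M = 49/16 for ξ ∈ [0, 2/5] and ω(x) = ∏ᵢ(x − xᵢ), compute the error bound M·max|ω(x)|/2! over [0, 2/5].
49/800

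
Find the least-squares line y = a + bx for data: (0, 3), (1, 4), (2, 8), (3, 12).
a = 21/10, b = 31/10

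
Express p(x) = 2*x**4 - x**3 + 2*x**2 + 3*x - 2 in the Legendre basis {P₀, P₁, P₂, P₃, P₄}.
(-14/15)P₀ + (12/5)P₁ + (52/21)P₂ + (-2/5)P₃ + (16/35)P₄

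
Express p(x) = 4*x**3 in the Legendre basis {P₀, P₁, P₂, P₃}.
(12/5)P₁ + (8/5)P₃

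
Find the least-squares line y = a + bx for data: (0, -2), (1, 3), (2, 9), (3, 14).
a = -21/10, b = 27/5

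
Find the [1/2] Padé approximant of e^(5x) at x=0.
(5*x/3 + 1)/(25*x**2/6 - 10*x/3 + 1)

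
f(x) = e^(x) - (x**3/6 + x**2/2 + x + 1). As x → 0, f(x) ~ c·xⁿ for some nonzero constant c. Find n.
4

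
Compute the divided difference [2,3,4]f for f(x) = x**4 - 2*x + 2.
55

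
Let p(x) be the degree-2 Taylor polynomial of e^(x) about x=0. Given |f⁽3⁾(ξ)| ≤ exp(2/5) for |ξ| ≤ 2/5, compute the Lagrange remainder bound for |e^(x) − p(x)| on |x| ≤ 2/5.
4*exp(2/5)/375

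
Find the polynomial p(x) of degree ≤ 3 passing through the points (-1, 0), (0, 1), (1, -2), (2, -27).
-3*x**3 - 2*x**2 + 2*x + 1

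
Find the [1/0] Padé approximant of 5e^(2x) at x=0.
10*x + 5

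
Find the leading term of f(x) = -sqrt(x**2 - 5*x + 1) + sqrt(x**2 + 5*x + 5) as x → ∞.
5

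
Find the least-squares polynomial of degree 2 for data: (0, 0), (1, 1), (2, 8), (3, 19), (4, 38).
4/35 + (-71/35)x + (20/7)x²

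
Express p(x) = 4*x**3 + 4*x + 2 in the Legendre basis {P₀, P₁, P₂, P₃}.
(2)P₀ + (32/5)P₁ + (8/5)P₃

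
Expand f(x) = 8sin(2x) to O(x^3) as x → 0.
16*x + O(x**3)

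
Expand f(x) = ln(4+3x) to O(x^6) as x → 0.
log(4) + 3*x/4 - 9*x**2/32 + 9*x**3/64 - 81*x**4/1024 + 243*x**5/5120 + O(x**6)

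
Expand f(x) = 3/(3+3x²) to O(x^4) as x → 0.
1 - x**2 + O(x**4)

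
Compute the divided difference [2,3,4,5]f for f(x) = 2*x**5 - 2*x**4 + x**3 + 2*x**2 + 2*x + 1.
223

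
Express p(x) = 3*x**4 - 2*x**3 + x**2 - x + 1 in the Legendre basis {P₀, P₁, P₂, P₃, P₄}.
(29/15)P₀ + (-11/5)P₁ + (50/21)P₂ + (-4/5)P₃ + (24/35)P₄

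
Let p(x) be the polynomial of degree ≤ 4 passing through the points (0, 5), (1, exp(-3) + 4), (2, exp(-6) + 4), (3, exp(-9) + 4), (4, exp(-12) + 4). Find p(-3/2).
(-2772*exp(9) - 1540*exp(3) + 315 + 2970*exp(6) + 1667*exp(12))*exp(-12)/128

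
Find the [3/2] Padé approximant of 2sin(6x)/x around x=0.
(12 - 252*x**2/5)/(9*x**2/5 + 1)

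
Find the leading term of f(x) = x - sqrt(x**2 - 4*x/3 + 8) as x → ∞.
2/3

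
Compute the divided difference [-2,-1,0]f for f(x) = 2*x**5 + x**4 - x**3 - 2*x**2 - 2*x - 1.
-22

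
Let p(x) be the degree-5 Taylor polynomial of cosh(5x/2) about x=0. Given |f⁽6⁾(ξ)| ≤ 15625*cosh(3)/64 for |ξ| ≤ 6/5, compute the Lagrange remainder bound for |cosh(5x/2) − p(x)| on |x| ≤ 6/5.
81*cosh(3)/80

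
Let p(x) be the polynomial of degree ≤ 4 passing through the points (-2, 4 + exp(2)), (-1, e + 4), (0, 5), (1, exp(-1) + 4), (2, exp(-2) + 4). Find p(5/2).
5*(-36*exp(3) - 84*e + 63 + 7*exp(4) + 178*exp(2))*exp(-2)/128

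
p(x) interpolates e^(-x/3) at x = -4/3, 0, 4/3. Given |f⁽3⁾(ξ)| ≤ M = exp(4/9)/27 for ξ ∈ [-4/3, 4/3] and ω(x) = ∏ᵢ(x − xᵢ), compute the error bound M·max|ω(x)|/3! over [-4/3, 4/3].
64*sqrt(3)*exp(4/9)/19683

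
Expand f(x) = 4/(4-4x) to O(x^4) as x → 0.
1 + x + x**2 + x**3 + O(x**4)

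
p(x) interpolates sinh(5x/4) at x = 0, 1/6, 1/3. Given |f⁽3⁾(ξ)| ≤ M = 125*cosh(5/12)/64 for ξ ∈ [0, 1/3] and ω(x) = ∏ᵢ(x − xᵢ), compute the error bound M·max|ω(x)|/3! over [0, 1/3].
125*sqrt(3)*cosh(5/12)/373248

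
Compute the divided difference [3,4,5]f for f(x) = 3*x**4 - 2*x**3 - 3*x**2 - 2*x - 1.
264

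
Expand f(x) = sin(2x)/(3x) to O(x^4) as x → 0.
2/3 - 4*x**2/9 + O(x**4)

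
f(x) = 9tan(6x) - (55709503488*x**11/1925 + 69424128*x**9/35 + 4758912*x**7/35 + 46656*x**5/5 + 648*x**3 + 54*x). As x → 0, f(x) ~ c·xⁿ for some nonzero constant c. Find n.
13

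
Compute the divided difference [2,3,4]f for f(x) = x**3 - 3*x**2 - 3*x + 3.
6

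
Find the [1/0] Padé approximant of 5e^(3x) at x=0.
15*x + 5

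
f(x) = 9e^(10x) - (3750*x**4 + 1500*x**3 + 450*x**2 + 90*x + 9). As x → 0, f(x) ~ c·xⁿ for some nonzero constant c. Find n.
5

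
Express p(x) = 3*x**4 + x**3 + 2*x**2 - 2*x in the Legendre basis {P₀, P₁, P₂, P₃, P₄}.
(19/15)P₀ + (-7/5)P₁ + (64/21)P₂ + (2/5)P₃ + (24/35)P₄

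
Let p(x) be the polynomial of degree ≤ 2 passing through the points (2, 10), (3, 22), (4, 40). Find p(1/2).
13/4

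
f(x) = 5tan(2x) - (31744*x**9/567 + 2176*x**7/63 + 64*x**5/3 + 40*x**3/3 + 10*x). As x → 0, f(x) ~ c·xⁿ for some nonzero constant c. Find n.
11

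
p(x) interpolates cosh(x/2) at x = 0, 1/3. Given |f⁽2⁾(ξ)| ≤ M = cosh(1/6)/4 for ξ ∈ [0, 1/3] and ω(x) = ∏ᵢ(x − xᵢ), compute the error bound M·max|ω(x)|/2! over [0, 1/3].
cosh(1/6)/288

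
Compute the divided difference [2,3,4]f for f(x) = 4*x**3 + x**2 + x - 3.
37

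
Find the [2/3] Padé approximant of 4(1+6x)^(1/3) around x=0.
(56*x**2 + 32*x + 4)/(-4*x**3/3 + 6*x**2 + 6*x + 1)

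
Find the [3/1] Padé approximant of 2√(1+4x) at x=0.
(-2*x**3 + 6*x**2 + 9*x + 2)/(5*x/2 + 1)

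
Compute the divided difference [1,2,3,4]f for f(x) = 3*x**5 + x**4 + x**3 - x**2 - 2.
206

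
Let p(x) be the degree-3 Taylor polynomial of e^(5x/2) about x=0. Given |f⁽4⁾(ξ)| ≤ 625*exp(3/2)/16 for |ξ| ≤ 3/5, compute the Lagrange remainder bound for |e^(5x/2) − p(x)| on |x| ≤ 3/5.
27*exp(3/2)/128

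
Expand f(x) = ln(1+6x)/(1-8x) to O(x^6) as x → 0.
6*x + 30*x**2 + 312*x**3 + 2172*x**4 + 94656*x**5/5 + O(x**6)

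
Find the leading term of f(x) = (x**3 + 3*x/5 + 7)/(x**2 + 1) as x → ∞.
x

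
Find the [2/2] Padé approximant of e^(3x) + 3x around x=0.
(15*x**2/4 + 6*x + 1)/(1 - 3*x**2/4)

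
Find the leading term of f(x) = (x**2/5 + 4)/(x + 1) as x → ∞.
x/5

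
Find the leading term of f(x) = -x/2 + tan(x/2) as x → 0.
x**3/24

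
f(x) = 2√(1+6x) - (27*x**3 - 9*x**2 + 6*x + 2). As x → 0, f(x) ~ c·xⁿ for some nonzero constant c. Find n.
4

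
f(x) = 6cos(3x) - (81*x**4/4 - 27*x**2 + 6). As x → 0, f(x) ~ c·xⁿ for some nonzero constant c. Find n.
6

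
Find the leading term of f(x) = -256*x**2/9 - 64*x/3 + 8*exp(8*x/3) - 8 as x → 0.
2048*x**3/81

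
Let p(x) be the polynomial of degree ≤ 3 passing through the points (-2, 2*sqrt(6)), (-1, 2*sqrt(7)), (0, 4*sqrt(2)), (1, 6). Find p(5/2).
-189*sqrt(2)/4 - 35*sqrt(6)/8 + 315/8 + 135*sqrt(7)/8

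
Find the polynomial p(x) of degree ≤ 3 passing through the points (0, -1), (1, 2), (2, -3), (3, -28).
-2*x**3 + 2*x**2 + 3*x - 1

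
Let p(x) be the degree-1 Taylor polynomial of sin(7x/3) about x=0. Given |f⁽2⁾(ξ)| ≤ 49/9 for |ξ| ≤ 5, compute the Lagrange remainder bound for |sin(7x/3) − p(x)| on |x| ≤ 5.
1225/18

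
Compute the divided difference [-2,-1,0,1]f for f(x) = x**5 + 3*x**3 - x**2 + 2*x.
8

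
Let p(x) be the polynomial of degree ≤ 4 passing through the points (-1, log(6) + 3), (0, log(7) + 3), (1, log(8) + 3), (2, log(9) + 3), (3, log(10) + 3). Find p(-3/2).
log(2048*2**(19/32)*3**(83/128)*5**(35/128)*7**(23/32)/7203) + 3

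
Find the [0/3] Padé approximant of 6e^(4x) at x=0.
6/(-32*x**3/3 + 8*x**2 - 4*x + 1)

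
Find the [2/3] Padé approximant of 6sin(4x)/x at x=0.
(24 - 224*x**2/5)/(4*x**2/5 + 1)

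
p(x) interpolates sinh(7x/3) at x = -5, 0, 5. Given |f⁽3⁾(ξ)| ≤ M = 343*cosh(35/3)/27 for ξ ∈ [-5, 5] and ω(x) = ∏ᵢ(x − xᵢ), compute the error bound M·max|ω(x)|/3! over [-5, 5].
42875*sqrt(3)*cosh(35/3)/729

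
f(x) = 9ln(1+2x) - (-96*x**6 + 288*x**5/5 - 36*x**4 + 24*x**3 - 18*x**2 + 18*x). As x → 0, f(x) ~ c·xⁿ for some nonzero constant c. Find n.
7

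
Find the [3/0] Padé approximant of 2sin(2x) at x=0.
-8*x**3/3 + 4*x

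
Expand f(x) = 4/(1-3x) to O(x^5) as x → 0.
4 + 12*x + 36*x**2 + 108*x**3 + 324*x**4 + O(x**5)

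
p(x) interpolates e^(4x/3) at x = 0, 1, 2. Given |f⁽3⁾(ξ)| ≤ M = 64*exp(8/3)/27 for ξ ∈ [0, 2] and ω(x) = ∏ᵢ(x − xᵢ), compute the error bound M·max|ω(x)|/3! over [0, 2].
64*sqrt(3)*exp(8/3)/729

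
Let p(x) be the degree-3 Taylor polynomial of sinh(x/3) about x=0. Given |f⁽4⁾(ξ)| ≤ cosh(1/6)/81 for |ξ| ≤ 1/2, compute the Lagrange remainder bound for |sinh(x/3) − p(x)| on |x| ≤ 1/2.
cosh(1/6)/31104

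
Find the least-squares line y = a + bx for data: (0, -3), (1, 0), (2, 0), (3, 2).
a = -5/2, b = 3/2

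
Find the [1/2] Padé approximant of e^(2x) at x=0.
(2*x/3 + 1)/(2*x**2/3 - 4*x/3 + 1)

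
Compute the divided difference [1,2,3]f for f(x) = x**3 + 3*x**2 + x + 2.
9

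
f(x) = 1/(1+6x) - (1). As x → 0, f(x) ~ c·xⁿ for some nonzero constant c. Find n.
1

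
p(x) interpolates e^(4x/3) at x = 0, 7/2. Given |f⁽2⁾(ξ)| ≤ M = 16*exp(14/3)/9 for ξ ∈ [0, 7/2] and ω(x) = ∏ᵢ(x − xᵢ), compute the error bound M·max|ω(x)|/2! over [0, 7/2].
49*exp(14/3)/18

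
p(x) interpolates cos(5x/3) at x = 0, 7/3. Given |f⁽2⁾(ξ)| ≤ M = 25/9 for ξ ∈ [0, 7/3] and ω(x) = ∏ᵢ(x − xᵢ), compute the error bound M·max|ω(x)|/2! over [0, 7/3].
1225/648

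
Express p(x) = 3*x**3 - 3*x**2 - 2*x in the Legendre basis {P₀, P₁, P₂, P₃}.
-P₀ + (-1/5)P₁ + (-2)P₂ + (6/5)P₃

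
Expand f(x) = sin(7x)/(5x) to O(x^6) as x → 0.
7/5 - 343*x**2/30 + 16807*x**4/600 + O(x**6)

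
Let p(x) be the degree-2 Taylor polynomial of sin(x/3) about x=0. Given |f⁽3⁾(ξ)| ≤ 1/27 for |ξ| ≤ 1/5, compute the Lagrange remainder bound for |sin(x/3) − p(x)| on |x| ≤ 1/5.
1/20250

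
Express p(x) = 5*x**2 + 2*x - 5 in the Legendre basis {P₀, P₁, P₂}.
(-10/3)P₀ + (2)P₁ + (10/3)P₂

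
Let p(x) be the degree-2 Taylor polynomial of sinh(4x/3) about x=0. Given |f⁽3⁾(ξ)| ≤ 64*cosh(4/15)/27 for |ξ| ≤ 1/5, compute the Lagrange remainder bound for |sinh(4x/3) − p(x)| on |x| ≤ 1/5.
32*cosh(4/15)/10125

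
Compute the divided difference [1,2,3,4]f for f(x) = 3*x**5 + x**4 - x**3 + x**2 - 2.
204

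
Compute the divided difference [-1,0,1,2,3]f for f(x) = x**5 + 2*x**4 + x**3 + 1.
7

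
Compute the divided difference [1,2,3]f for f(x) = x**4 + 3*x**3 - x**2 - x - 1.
42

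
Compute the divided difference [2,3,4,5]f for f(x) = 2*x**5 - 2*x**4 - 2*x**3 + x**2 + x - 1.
220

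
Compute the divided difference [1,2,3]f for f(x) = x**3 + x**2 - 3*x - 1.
7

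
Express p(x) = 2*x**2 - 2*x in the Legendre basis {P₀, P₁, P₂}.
(2/3)P₀ + (-2)P₁ + (4/3)P₂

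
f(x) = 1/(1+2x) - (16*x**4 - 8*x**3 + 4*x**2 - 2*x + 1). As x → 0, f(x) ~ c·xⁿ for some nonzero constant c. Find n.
5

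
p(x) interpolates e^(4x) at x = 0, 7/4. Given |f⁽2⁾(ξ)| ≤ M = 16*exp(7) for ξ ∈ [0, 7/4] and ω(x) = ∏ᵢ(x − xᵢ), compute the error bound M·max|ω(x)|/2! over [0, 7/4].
49*exp(7)/8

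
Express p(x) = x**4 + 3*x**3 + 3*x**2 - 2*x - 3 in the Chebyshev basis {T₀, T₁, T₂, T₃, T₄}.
(-9/8)T₀ + (1/4)T₁ + (2)T₂ + (3/4)T₃ + (1/8)T₄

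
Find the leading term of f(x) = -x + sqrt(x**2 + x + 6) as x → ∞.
1/2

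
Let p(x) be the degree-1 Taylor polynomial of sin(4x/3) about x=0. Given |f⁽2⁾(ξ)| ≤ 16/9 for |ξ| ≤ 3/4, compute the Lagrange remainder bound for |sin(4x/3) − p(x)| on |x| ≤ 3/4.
1/2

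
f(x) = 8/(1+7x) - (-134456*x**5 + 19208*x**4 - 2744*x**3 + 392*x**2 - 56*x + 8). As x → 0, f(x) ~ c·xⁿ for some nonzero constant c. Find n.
6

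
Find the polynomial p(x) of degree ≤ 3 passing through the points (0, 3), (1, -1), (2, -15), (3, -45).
-x**3 - 2*x**2 - x + 3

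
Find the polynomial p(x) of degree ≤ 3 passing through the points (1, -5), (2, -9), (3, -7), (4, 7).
x**3 - 3*x**2 - 2*x - 1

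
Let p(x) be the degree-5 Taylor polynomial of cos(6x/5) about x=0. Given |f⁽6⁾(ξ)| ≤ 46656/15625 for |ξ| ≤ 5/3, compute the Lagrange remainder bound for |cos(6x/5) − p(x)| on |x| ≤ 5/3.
4/45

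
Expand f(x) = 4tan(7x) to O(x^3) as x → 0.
28*x + O(x**3)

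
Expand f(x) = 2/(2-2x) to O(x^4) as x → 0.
1 + x + x**2 + x**3 + O(x**4)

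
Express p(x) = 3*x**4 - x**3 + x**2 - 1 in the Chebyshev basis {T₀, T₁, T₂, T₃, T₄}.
(5/8)T₀ + (-3/4)T₁ + (2)T₂ + (-1/4)T₃ + (3/8)T₄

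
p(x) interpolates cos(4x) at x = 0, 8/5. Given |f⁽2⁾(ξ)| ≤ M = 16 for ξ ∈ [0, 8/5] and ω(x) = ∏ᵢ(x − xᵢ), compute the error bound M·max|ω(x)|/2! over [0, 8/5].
128/25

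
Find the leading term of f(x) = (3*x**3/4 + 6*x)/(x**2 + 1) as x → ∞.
3*x/4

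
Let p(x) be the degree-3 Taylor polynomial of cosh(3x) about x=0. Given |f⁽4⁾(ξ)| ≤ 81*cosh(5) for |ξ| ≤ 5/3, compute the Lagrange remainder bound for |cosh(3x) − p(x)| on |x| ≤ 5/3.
625*cosh(5)/24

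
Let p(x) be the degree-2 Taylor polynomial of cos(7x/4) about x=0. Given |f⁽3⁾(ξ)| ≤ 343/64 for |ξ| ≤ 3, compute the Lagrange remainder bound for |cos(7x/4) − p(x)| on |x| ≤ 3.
3087/128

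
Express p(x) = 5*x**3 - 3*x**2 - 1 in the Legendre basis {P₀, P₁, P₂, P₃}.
(-2)P₀ + (3)P₁ + (-2)P₂ + (2)P₃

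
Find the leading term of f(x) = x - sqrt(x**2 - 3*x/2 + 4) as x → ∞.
3/4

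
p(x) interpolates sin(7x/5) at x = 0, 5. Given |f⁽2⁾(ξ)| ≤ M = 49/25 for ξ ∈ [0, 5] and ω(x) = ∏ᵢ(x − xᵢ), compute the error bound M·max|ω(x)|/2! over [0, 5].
49/8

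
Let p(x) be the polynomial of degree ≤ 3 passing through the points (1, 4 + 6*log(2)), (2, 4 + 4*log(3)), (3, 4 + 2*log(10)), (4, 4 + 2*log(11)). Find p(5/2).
4 + log(45*11**(7/8)*2**(3/4)*3**(1/4)*5**(1/8)/11)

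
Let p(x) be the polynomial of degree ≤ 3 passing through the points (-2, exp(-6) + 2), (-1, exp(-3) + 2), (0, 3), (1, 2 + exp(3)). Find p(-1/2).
(-1 + 9*exp(3) + (41 - exp(3))*exp(6))*exp(-6)/16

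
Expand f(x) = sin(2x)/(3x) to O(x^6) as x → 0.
2/3 - 4*x**2/9 + 4*x**4/45 + O(x**6)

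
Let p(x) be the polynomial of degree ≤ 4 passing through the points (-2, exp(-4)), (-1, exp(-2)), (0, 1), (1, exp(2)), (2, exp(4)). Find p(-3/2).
((-5*exp(4) - 70 + 28*exp(2))*exp(4) + 35 + 140*exp(2))*exp(-4)/128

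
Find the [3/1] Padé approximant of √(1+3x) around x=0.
(-27*x**3/64 + 27*x**2/16 + 27*x/8 + 1)/(15*x/8 + 1)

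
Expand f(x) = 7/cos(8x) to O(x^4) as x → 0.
7 + 224*x**2 + O(x**4)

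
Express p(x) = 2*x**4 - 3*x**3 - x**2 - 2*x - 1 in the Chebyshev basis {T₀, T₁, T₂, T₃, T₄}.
(-3/4)T₀ + (-17/4)T₁ + (1/2)T₂ + (-3/4)T₃ + (1/4)T₄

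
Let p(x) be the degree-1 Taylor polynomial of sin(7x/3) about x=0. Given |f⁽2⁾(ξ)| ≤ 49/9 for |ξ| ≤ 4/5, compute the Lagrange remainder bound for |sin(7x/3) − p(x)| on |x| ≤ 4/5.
392/225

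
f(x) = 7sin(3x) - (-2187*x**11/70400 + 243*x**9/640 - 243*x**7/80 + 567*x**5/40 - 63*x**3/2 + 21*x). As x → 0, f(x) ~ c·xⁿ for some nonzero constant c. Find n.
13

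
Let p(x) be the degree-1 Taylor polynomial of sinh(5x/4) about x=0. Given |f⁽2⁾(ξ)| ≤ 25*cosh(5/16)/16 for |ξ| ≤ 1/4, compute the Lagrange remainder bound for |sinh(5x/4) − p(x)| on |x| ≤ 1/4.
25*cosh(5/16)/512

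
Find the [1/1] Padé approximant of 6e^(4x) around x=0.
(12*x + 6)/(1 - 2*x)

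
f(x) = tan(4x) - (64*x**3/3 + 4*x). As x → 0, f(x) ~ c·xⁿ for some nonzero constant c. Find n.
5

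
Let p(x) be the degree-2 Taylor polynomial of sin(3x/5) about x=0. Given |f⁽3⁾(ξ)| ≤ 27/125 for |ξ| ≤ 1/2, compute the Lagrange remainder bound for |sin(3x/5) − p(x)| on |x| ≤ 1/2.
9/2000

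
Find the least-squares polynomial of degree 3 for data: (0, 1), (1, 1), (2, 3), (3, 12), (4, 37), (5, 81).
65/63 + (212/189)x + (-139/63)x² + (28/27)x³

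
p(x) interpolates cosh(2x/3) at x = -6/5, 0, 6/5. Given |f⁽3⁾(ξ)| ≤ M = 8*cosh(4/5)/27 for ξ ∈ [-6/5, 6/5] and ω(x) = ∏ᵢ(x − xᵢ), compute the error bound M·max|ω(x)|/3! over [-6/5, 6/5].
64*sqrt(3)*cosh(4/5)/3375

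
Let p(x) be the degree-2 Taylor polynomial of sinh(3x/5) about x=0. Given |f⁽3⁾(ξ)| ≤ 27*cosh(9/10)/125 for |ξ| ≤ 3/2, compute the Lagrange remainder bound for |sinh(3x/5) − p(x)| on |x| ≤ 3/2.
243*cosh(9/10)/2000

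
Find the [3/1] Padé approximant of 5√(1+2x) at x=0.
(-5*x**3/8 + 15*x**2/4 + 45*x/4 + 5)/(5*x/4 + 1)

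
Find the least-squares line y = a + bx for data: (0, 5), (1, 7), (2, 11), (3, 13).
a = 24/5, b = 14/5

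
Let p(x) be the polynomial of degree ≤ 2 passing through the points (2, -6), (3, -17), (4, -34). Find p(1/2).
-3/4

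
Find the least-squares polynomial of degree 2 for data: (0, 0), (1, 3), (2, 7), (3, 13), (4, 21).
4/35 + (62/35)x + (6/7)x²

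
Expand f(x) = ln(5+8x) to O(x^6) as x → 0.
log(5) + 8*x/5 - 32*x**2/25 + 512*x**3/375 - 1024*x**4/625 + 32768*x**5/15625 + O(x**6)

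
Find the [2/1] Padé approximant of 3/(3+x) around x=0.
1/(x/3 + 1)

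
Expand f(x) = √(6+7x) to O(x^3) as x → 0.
sqrt(6) + 7*sqrt(6)*x/12 - 49*sqrt(6)*x**2/288 + O(x**3)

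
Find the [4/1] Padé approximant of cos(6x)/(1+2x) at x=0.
(54*x**4 - 18*x**2 + 1)/(2*x + 1)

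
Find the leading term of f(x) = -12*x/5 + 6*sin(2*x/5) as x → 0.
-8*x**3/125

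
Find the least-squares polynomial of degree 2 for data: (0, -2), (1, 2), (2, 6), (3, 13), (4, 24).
-11/7 + (101/70)x + (17/14)x²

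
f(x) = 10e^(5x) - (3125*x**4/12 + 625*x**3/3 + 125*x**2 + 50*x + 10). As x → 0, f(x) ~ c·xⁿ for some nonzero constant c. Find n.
5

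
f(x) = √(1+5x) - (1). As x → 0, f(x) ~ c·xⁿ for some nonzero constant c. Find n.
1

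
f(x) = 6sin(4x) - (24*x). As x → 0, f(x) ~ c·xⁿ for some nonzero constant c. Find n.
3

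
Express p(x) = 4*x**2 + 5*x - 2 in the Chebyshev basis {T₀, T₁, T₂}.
(5)T₁ + (2)T₂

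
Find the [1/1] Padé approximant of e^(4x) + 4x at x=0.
(7*x + 1)/(1 - x)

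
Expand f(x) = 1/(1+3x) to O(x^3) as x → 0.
1 - 3*x + 9*x**2 + O(x**3)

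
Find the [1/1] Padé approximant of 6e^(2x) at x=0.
(6*x + 6)/(1 - x)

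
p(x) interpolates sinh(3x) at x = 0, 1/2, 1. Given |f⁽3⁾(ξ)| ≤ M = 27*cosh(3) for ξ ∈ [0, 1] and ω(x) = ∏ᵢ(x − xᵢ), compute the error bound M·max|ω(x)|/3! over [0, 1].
sqrt(3)*cosh(3)/8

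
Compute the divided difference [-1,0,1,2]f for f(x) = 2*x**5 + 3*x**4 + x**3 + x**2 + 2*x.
17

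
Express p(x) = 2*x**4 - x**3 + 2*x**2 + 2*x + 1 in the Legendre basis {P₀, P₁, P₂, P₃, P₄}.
(31/15)P₀ + (7/5)P₁ + (52/21)P₂ + (-2/5)P₃ + (16/35)P₄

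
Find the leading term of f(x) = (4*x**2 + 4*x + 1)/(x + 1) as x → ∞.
4*x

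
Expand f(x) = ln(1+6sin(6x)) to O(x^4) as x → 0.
36*x - 648*x**2 + 15336*x**3 + O(x**4)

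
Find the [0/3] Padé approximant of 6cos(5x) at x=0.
6/(25*x**2/2 + 1)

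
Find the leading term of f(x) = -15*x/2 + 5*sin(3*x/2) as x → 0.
-45*x**3/16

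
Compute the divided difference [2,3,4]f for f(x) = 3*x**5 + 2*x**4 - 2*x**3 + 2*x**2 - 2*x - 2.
949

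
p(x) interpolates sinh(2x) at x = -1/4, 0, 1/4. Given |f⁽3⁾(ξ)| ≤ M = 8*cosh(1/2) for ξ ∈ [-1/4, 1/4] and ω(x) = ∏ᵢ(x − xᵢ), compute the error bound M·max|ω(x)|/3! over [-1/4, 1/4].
sqrt(3)*cosh(1/2)/216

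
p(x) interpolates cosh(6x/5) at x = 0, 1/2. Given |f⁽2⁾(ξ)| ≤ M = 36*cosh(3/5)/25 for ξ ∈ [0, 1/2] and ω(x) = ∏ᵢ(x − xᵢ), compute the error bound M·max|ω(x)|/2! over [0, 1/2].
9*cosh(3/5)/200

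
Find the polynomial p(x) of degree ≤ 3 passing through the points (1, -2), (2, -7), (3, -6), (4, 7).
x**3 - 3*x**2 - 3*x + 3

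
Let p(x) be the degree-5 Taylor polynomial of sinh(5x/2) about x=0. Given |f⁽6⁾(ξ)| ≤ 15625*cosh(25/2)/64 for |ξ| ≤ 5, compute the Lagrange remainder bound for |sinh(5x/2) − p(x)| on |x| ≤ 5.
48828125*cosh(25/2)/9216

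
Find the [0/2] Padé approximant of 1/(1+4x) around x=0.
1/(4*x + 1)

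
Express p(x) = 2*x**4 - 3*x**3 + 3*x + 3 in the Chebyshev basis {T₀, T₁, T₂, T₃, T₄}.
(15/4)T₀ + (3/4)T₁ + T₂ + (-3/4)T₃ + (1/4)T₄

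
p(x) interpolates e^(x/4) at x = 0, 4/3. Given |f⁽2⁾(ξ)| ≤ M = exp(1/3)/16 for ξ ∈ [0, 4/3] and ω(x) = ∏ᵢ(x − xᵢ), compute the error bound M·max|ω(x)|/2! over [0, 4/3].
exp(1/3)/72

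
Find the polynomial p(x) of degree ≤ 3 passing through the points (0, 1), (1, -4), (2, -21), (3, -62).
-2*x**3 - 3*x + 1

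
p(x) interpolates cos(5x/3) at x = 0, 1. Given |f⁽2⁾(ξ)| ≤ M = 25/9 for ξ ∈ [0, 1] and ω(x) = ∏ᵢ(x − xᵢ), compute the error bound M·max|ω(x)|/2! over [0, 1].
25/72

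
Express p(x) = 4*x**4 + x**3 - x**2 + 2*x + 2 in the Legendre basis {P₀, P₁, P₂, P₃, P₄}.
(37/15)P₀ + (13/5)P₁ + (34/21)P₂ + (2/5)P₃ + (32/35)P₄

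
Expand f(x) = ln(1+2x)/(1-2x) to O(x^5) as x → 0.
2*x + 2*x**2 + 20*x**3/3 + 28*x**4/3 + O(x**5)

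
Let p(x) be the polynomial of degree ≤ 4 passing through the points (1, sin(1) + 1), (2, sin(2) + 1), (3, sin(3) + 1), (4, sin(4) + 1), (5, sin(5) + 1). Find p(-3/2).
-2145*sin(2)/32 + 1155*sin(5)/128 + 1 + 5005*sin(3)/64 + 3003*sin(1)/128 - 1365*sin(4)/32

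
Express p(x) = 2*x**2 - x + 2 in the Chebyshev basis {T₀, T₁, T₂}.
(3)T₀ - T₁ + T₂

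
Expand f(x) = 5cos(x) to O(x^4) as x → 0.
5 - 5*x**2/2 + O(x**4)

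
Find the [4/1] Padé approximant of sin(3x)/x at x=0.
81*x**4/40 - 9*x**2/2 + 3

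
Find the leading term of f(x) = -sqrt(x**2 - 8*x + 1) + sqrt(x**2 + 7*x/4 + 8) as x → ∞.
39/8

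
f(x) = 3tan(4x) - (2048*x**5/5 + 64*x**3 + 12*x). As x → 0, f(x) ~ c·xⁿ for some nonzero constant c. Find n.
7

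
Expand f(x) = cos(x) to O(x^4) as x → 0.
1 - x**2/2 + O(x**4)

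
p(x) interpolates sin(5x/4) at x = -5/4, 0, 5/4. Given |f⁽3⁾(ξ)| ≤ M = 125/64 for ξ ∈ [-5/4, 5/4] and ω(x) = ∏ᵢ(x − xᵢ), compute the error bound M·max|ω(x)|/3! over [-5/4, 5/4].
15625*sqrt(3)/110592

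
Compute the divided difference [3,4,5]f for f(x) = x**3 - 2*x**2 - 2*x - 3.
10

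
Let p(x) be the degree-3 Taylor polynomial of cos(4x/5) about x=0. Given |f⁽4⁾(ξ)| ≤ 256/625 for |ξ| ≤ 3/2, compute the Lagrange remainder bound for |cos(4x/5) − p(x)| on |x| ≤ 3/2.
54/625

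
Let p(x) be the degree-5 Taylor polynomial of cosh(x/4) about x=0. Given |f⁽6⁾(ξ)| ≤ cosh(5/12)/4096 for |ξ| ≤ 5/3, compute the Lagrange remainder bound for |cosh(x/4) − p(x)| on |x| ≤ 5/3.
3125*cosh(5/12)/429981696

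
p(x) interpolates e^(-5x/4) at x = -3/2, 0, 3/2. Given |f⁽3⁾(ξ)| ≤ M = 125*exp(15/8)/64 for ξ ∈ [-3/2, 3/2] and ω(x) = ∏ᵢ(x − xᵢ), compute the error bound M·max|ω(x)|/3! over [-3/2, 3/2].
125*sqrt(3)*exp(15/8)/512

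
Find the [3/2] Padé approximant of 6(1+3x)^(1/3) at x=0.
(14*x**3/5 + 126*x**2/5 + 126*x/5 + 6)/(2*x**2 + 16*x/5 + 1)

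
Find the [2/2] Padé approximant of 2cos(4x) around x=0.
(2 - 40*x**2/3)/(4*x**2/3 + 1)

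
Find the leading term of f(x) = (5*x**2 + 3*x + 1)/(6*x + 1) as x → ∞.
5*x/6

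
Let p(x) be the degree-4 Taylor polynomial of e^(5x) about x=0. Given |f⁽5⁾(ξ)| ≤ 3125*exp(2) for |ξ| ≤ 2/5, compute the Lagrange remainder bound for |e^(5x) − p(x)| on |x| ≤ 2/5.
4*exp(2)/15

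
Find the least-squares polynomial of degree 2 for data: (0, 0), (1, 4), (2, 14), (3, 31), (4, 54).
1/35 + (9/14)x + (45/14)x²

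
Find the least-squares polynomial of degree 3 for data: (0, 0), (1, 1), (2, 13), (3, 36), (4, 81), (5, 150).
-19/126 + (-83/108)x + (409/252)x² + (49/54)x³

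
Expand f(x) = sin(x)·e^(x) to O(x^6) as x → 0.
x + x**2 + x**3/3 - x**5/30 + O(x**6)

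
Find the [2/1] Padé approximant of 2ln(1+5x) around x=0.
5*x*(5*x + 6)/(3*(10*x/3 + 1))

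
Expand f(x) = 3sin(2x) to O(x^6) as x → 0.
6*x - 4*x**3 + 4*x**5/5 + O(x**6)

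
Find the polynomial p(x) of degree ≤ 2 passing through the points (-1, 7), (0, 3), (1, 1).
x**2 - 3*x + 3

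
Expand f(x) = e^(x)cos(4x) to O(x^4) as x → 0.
1 + x - 15*x**2/2 - 47*x**3/6 + O(x**4)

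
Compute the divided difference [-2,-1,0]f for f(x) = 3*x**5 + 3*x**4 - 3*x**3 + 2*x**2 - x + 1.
-13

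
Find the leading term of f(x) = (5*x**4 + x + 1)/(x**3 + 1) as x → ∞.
5*x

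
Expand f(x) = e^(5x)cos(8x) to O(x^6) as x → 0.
1 + 5*x - 39*x**2/2 - 835*x**3/6 - 4879*x**4/24 + 5105*x**5/24 + O(x**6)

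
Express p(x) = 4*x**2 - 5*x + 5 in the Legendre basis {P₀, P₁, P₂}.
(19/3)P₀ + (-5)P₁ + (8/3)P₂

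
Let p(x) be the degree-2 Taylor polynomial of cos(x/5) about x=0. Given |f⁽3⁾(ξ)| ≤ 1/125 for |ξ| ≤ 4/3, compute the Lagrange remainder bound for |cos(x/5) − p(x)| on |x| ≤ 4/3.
32/10125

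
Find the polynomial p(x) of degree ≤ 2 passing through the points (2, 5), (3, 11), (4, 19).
x**2 + x - 1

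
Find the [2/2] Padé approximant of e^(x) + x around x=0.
(5*x**2/12 + 2*x + 1)/(1 - x**2/12)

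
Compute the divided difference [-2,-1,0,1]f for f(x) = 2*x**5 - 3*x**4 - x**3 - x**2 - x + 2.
15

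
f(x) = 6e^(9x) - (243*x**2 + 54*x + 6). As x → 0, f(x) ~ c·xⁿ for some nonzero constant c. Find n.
3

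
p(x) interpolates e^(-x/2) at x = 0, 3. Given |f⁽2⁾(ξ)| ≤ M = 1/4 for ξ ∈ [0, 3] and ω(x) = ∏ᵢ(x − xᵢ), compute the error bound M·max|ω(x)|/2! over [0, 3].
9/32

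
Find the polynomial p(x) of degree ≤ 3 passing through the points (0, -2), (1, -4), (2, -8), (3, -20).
-x**3 + 2*x**2 - 3*x - 2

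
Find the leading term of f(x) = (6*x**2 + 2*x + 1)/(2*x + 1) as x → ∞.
3*x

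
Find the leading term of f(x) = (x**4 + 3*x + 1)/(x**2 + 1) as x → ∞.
x**2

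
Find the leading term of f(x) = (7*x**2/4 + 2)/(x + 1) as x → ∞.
7*x/4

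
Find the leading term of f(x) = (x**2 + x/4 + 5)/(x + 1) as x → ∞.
x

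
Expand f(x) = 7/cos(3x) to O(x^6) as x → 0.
7 + 63*x**2/2 + 945*x**4/8 + O(x**6)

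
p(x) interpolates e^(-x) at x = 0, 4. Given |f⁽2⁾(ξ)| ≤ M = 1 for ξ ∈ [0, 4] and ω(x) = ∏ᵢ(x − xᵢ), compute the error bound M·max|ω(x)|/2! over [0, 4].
2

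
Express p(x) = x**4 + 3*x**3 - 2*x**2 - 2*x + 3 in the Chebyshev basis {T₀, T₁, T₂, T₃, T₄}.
(19/8)T₀ + (1/4)T₁ + (-1/2)T₂ + (3/4)T₃ + (1/8)T₄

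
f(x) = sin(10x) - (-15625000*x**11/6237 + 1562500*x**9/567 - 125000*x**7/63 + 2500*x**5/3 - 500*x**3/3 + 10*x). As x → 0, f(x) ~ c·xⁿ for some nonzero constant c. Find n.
13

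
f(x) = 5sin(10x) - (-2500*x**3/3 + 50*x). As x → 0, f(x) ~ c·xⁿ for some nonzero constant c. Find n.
5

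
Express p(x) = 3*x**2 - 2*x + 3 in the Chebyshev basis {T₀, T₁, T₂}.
(9/2)T₀ + (-2)T₁ + (3/2)T₂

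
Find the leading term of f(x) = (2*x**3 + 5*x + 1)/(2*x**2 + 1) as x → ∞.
x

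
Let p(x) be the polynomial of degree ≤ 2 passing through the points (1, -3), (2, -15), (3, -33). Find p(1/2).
3/4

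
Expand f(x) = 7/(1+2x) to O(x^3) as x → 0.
7 - 14*x + 28*x**2 + O(x**3)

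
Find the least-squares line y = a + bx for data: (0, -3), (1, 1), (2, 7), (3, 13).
a = -18/5, b = 27/5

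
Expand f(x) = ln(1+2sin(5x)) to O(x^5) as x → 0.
10*x - 50*x**2 + 875*x**3/3 - 6250*x**4/3 + O(x**5)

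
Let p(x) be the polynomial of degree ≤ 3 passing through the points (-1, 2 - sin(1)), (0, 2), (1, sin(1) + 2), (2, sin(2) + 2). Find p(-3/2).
-7*sin(1)/8 - 5*sin(2)/16 + 2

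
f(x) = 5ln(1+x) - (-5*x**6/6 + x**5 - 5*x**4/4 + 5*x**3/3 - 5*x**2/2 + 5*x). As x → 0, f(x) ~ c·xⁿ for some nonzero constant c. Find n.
7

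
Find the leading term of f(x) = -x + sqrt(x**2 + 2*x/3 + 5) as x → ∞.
1/3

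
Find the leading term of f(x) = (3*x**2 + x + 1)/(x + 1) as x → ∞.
3*x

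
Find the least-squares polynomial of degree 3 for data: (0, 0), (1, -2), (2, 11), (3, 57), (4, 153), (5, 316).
5/126 + (-3107/756)x + (-59/63)x² + (311/108)x³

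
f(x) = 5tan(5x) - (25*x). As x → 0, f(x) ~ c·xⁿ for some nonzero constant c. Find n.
3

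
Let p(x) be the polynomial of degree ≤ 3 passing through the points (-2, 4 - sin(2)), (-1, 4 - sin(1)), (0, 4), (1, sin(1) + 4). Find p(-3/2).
-7*sin(1)/8 - 5*sin(2)/16 + 4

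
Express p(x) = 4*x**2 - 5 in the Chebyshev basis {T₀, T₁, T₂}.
(-3)T₀ + (2)T₂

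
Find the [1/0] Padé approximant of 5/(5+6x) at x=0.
1 - 6*x/5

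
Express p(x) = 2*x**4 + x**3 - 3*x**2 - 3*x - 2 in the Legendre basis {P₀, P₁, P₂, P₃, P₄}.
(-13/5)P₀ + (-12/5)P₁ + (-6/7)P₂ + (2/5)P₃ + (16/35)P₄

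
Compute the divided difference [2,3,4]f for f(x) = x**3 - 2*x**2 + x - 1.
7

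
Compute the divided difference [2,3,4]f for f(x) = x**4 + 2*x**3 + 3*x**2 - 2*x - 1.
76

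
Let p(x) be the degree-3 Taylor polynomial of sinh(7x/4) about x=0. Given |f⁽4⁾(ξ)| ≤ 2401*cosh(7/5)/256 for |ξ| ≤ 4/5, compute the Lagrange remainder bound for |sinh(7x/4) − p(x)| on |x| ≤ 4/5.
2401*cosh(7/5)/15000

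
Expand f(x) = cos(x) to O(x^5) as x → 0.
1 - x**2/2 + x**4/24 + O(x**5)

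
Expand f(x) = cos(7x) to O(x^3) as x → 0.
1 - 49*x**2/2 + O(x**3)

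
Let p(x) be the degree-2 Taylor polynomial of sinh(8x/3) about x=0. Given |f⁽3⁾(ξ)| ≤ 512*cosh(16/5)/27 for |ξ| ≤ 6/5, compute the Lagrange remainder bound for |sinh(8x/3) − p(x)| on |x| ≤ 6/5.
2048*cosh(16/5)/375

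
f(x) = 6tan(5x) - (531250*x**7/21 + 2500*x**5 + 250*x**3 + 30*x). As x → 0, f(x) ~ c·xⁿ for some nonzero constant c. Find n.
9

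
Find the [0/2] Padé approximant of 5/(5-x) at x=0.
1/(1 - x/5)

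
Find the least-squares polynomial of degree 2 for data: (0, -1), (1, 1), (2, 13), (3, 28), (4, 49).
-54/35 + (69/70)x + (41/14)x²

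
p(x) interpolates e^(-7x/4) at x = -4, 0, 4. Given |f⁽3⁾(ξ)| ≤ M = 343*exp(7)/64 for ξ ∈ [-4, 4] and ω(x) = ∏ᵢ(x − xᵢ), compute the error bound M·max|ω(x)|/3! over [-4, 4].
343*sqrt(3)*exp(7)/27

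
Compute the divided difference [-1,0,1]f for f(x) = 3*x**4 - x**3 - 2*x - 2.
3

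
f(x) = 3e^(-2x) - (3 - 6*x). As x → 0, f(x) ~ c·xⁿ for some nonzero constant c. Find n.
2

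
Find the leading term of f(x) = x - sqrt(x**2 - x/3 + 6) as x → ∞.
1/6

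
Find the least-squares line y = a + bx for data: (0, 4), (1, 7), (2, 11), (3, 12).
a = 43/10, b = 14/5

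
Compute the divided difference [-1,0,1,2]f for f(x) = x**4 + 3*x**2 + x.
2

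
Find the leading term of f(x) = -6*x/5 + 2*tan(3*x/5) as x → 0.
18*x**3/125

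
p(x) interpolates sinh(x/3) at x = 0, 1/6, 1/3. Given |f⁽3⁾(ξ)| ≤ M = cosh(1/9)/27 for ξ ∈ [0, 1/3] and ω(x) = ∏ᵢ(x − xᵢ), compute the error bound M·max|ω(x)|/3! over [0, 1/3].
sqrt(3)*cosh(1/9)/157464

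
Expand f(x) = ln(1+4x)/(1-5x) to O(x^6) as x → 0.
4*x + 12*x**2 + 244*x**3/3 + 1028*x**4/3 + 28772*x**5/15 + O(x**6)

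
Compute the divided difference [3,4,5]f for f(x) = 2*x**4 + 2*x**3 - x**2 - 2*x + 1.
217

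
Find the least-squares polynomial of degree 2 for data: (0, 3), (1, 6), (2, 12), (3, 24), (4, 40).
111/35 + (2/35)x + (16/7)x²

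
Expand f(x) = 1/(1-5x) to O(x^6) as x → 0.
1 + 5*x + 25*x**2 + 125*x**3 + 625*x**4 + 3125*x**5 + O(x**6)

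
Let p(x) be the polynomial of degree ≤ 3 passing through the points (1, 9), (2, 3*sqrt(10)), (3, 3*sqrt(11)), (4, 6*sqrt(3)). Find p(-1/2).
-567*sqrt(10)/16 - 105*sqrt(3)/8 + 945/16 + 405*sqrt(11)/16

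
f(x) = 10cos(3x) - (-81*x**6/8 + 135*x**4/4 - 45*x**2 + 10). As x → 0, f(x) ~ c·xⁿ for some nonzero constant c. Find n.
8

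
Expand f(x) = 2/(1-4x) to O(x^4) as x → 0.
2 + 8*x + 32*x**2 + 128*x**3 + O(x**4)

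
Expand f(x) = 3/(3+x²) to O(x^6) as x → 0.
1 - x**2/3 + x**4/9 + O(x**6)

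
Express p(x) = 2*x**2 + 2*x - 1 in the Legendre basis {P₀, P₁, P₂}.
(-1/3)P₀ + (2)P₁ + (4/3)P₂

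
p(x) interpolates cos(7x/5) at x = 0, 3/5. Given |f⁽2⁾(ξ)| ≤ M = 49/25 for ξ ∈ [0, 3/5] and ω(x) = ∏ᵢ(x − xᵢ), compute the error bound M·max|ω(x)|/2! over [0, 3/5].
441/5000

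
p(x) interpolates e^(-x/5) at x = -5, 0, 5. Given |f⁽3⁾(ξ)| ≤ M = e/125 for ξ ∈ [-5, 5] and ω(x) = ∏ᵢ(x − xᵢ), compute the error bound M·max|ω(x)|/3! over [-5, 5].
sqrt(3)*e/27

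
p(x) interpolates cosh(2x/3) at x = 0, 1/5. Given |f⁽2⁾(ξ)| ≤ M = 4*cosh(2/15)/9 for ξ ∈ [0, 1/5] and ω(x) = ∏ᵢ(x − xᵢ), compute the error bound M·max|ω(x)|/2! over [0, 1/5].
cosh(2/15)/450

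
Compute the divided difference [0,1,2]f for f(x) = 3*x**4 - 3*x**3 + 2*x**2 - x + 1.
14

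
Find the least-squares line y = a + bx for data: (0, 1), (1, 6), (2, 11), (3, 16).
a = 1, b = 5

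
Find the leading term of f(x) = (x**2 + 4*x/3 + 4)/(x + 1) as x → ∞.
x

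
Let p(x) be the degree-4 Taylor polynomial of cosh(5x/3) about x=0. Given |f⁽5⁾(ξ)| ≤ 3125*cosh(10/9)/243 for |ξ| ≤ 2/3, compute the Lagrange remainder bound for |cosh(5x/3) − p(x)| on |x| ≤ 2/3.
2500*cosh(10/9)/177147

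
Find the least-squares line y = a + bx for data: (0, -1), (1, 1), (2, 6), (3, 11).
a = -19/10, b = 41/10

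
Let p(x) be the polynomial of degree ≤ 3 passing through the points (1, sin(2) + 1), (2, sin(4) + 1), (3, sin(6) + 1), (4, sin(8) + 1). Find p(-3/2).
385*sin(6)/16 - 105*sin(8)/16 + 1 + 231*sin(2)/16 - 495*sin(4)/16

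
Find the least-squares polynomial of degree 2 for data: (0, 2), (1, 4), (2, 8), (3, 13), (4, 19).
66/35 + (121/70)x + (9/14)x²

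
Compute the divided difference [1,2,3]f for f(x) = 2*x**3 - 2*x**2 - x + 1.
10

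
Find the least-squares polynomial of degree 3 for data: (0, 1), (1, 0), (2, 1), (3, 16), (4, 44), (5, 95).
7/6 + (-577/252)x + (-43/84)x² + (17/18)x³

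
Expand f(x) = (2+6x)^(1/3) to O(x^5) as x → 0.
2**(1/3) + 2**(1/3)*x - 2**(1/3)*x**2 + 5*2**(1/3)*x**3/3 - 10*2**(1/3)*x**4/3 + O(x**5)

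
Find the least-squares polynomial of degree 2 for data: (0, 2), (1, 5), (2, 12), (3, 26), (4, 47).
82/35 + (-83/70)x + (43/14)x²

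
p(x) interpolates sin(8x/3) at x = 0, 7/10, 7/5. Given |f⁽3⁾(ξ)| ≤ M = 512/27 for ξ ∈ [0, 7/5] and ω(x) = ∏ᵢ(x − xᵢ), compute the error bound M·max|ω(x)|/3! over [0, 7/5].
21952*sqrt(3)/91125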